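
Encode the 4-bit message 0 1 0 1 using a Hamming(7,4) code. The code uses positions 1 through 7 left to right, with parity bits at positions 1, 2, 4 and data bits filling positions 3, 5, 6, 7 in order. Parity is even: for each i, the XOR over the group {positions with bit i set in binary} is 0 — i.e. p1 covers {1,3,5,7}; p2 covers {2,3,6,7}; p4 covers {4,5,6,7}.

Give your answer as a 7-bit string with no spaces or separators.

Place data at non-parity positions: p1 p2 0 p4 1 0 1
p1 (pos 1,3,5,7): XOR of data positions = 0⊕1⊕1 = 0
p2 (pos 2,3,6,7): XOR of data positions = 0⊕0⊕1 = 1
p4 (pos 4,5,6,7): XOR of data positions = 1⊕0⊕1 = 0
Codeword: 0100101

0100101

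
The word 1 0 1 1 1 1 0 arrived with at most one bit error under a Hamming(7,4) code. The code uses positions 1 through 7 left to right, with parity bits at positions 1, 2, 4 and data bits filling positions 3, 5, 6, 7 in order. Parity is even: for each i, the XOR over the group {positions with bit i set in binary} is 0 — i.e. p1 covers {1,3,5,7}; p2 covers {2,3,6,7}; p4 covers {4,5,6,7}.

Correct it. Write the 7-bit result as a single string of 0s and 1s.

1011010

s1 (pos 1,3,5,7): 1⊕1⊕1⊕0 = 1
s2 (pos 2,3,6,7): 0⊕1⊕1⊕0 = 0
s4 (pos 4,5,6,7): 1⊕1⊕1⊕0 = 1
Syndrome s4…s1 = 101 → error at position 5.
Flip position 5: 1011110 → 1011010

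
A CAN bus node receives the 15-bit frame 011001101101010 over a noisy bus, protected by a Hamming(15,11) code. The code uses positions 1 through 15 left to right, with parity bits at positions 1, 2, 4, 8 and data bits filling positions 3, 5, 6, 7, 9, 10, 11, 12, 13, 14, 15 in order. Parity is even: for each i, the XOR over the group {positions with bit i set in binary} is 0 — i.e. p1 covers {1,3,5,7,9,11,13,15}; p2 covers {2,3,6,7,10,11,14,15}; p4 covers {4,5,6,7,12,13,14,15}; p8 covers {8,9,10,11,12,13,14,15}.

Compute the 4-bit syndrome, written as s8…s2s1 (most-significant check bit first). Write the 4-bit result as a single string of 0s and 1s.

s1 (pos 1,3,5,7,9,11,13,15): 0⊕1⊕0⊕1⊕1⊕0⊕0⊕0 = 1
s2 (pos 2,3,6,7,10,11,14,15): 1⊕1⊕1⊕1⊕1⊕0⊕1⊕0 = 0
s4 (pos 4,5,6,7,12,13,14,15): 0⊕0⊕1⊕1⊕1⊕0⊕1⊕0 = 0
s8 (pos 8,9,10,11,12,13,14,15): 0⊕1⊕1⊕0⊕1⊕0⊕1⊕0 = 0
Syndrome s8…s1 = 0001 → error at position 1.

0001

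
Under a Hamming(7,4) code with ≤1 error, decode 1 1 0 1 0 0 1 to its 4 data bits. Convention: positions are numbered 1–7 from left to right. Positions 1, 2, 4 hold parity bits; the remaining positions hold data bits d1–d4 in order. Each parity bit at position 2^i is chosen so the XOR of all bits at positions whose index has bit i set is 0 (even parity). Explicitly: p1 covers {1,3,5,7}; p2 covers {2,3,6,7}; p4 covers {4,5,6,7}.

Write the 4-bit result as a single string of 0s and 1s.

s1 (pos 1,3,5,7): 1⊕0⊕0⊕1 = 0
s2 (pos 2,3,6,7): 1⊕0⊕0⊕1 = 0
s4 (pos 4,5,6,7): 1⊕0⊕0⊕1 = 0
Syndrome s4…s1 = 000 → no error.
Read data bits from positions 3,5,6,7: 0001

0001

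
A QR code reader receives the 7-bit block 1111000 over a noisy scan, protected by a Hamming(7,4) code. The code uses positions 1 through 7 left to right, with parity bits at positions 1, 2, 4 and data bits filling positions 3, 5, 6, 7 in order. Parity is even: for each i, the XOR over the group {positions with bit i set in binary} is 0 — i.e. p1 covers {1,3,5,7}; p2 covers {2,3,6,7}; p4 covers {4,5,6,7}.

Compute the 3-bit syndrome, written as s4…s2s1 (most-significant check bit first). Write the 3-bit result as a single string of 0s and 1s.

s1 (pos 1,3,5,7): 1⊕1⊕0⊕0 = 0
s2 (pos 2,3,6,7): 1⊕1⊕0⊕0 = 0
s4 (pos 4,5,6,7): 1⊕0⊕0⊕0 = 1
Syndrome s4…s1 = 100 → error at position 4.

100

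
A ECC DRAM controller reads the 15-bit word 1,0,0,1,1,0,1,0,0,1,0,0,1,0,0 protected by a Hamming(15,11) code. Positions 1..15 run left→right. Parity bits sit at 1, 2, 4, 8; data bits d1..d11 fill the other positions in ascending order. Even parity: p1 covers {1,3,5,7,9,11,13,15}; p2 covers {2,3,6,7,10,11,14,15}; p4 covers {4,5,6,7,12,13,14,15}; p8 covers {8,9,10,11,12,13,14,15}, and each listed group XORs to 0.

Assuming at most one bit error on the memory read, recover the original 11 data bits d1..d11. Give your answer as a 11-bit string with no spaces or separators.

01010100100

s1 (pos 1,3,5,7,9,11,13,15): 1⊕0⊕1⊕1⊕0⊕0⊕1⊕0 = 0
s2 (pos 2,3,6,7,10,11,14,15): 0⊕0⊕0⊕1⊕1⊕0⊕0⊕0 = 0
s4 (pos 4,5,6,7,12,13,14,15): 1⊕1⊕0⊕1⊕0⊕1⊕0⊕0 = 0
s8 (pos 8,9,10,11,12,13,14,15): 0⊕0⊕1⊕0⊕0⊕1⊕0⊕0 = 0
Syndrome s8…s1 = 0000 → no error.
Read data bits from positions 3,5,6,7,9,10,11,12,13,14,15: 01010100100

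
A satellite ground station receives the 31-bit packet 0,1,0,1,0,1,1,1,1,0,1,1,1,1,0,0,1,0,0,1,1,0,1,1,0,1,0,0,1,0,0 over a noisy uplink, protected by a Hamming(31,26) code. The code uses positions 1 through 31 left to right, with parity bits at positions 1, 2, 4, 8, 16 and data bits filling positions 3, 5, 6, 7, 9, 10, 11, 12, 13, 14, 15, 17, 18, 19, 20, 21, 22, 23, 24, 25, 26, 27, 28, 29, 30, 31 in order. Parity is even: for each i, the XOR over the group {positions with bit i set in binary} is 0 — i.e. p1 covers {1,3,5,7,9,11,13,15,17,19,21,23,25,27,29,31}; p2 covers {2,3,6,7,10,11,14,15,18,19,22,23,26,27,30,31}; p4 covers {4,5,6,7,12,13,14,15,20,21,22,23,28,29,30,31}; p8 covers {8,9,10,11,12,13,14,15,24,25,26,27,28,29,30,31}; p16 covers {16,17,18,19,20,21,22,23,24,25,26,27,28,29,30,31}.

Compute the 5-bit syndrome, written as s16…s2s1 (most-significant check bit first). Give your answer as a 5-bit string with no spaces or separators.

11010

s1 (pos 1,3,5,7,9,11,13,15,17,19,21,23,25,27,29,31): 0⊕0⊕0⊕1⊕1⊕1⊕1⊕0⊕1⊕0⊕1⊕1⊕0⊕0⊕1⊕0 = 0
s2 (pos 2,3,6,7,10,11,14,15,18,19,22,23,26,27,30,31): 1⊕0⊕1⊕1⊕0⊕1⊕1⊕0⊕0⊕0⊕0⊕1⊕1⊕0⊕0⊕0 = 1
s4 (pos 4,5,6,7,12,13,14,15,20,21,22,23,28,29,30,31): 1⊕0⊕1⊕1⊕1⊕1⊕1⊕0⊕1⊕1⊕0⊕1⊕0⊕1⊕0⊕0 = 0
s8 (pos 8,9,10,11,12,13,14,15,24,25,26,27,28,29,30,31): 1⊕1⊕0⊕1⊕1⊕1⊕1⊕0⊕1⊕0⊕1⊕0⊕0⊕1⊕0⊕0 = 1
s16 (pos 16,17,18,19,20,21,22,23,24,25,26,27,28,29,30,31): 0⊕1⊕0⊕0⊕1⊕1⊕0⊕1⊕1⊕0⊕1⊕0⊕0⊕1⊕0⊕0 = 1
Syndrome s16…s1 = 11010 → error at position 26.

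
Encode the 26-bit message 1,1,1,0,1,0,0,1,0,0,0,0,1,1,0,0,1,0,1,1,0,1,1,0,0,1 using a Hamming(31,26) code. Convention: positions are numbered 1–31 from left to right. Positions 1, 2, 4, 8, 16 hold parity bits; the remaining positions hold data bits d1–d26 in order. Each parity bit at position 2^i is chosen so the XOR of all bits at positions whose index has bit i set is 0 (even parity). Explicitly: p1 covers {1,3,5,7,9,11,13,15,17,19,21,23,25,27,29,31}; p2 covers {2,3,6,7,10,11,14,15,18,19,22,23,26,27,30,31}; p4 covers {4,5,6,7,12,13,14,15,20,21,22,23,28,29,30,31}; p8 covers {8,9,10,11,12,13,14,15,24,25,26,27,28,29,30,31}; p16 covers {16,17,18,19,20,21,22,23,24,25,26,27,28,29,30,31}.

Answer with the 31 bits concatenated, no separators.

Place data at non-parity positions: p1 p2 1 p4 1 1 0 p8 1 0 0 1 0 0 0 p16 0 1 1 0 0 1 0 1 1 0 1 1 0 0 1
p1 (pos 1,3,5,7,9,11,13,15,17,19,21,23,25,27,29,31): XOR of data positions = 1⊕1⊕0⊕1⊕0⊕0⊕0⊕0⊕1⊕0⊕0⊕1⊕1⊕0⊕1 = 1
p2 (pos 2,3,6,7,10,11,14,15,18,19,22,23,26,27,30,31): XOR of data positions = 1⊕1⊕0⊕0⊕0⊕0⊕0⊕1⊕1⊕1⊕0⊕0⊕1⊕0⊕1 = 1
p4 (pos 4,5,6,7,12,13,14,15,20,21,22,23,28,29,30,31): XOR of data positions = 1⊕1⊕0⊕1⊕0⊕0⊕0⊕0⊕0⊕1⊕0⊕1⊕0⊕0⊕1 = 0
p8 (pos 8,9,10,11,12,13,14,15,24,25,26,27,28,29,30,31): XOR of data positions = 1⊕0⊕0⊕1⊕0⊕0⊕0⊕1⊕1⊕0⊕1⊕1⊕0⊕0⊕1 = 1
p16 (pos 16,17,18,19,20,21,22,23,24,25,26,27,28,29,30,31): XOR of data positions = 0⊕1⊕1⊕0⊕0⊕1⊕0⊕1⊕1⊕0⊕1⊕1⊕0⊕0⊕1 = 0
Codeword: 1110110110010000011001011011001

1110110110010000011001011011001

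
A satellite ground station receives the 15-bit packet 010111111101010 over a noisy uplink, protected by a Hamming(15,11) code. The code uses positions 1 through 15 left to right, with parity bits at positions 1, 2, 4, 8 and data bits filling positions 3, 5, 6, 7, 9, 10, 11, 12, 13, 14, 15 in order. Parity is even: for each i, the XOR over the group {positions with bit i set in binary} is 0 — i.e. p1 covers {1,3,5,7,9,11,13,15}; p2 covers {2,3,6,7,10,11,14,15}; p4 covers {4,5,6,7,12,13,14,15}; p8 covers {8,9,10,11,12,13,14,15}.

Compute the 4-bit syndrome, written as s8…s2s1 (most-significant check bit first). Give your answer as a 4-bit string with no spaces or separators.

s1 (pos 1,3,5,7,9,11,13,15): 0⊕0⊕1⊕1⊕1⊕0⊕0⊕0 = 1
s2 (pos 2,3,6,7,10,11,14,15): 1⊕0⊕1⊕1⊕1⊕0⊕1⊕0 = 1
s4 (pos 4,5,6,7,12,13,14,15): 1⊕1⊕1⊕1⊕1⊕0⊕1⊕0 = 0
s8 (pos 8,9,10,11,12,13,14,15): 1⊕1⊕1⊕0⊕1⊕0⊕1⊕0 = 1
Syndrome s8…s1 = 1011 → error at position 11.

1011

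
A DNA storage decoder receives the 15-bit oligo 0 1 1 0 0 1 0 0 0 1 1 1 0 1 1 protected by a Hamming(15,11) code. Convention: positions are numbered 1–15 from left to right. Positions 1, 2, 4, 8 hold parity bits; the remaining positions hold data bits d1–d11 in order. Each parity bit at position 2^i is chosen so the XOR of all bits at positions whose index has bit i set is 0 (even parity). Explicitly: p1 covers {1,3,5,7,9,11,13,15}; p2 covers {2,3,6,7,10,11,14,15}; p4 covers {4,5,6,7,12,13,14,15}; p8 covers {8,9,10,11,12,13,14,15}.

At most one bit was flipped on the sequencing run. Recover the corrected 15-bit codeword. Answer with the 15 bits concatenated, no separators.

s1 (pos 1,3,5,7,9,11,13,15): 0⊕1⊕0⊕0⊕0⊕1⊕0⊕1 = 1
s2 (pos 2,3,6,7,10,11,14,15): 1⊕1⊕1⊕0⊕1⊕1⊕1⊕1 = 1
s4 (pos 4,5,6,7,12,13,14,15): 0⊕0⊕1⊕0⊕1⊕0⊕1⊕1 = 0
s8 (pos 8,9,10,11,12,13,14,15): 0⊕0⊕1⊕1⊕1⊕0⊕1⊕1 = 1
Syndrome s8…s1 = 1011 → error at position 11.
Flip position 11: 011001000111011 → 011001000101011

011001000101011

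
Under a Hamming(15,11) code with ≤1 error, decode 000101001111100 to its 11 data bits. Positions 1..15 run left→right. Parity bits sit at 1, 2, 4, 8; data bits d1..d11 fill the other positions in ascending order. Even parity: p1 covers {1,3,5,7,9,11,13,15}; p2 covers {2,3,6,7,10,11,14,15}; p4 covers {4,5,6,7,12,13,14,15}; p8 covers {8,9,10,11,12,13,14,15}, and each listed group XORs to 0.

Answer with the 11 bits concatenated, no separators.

s1 (pos 1,3,5,7,9,11,13,15): 0⊕0⊕0⊕0⊕1⊕1⊕1⊕0 = 1
s2 (pos 2,3,6,7,10,11,14,15): 0⊕0⊕1⊕0⊕1⊕1⊕0⊕0 = 1
s4 (pos 4,5,6,7,12,13,14,15): 1⊕0⊕1⊕0⊕1⊕1⊕0⊕0 = 0
s8 (pos 8,9,10,11,12,13,14,15): 0⊕1⊕1⊕1⊕1⊕1⊕0⊕0 = 1
Syndrome s8…s1 = 1011 → error at position 11.
Flip position 11: 000101001111100 → 000101001101100
Read data bits from positions 3,5,6,7,9,10,11,12,13,14,15: 00101101100

00101101100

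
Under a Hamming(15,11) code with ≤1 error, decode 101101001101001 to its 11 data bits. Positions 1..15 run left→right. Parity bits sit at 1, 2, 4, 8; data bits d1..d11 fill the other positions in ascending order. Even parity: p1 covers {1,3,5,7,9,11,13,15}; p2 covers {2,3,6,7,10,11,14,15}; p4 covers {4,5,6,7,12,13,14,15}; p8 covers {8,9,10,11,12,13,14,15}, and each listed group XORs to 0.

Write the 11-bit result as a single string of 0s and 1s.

10101101001

s1 (pos 1,3,5,7,9,11,13,15): 1⊕1⊕0⊕0⊕1⊕0⊕0⊕1 = 0
s2 (pos 2,3,6,7,10,11,14,15): 0⊕1⊕1⊕0⊕1⊕0⊕0⊕1 = 0
s4 (pos 4,5,6,7,12,13,14,15): 1⊕0⊕1⊕0⊕1⊕0⊕0⊕1 = 0
s8 (pos 8,9,10,11,12,13,14,15): 0⊕1⊕1⊕0⊕1⊕0⊕0⊕1 = 0
Syndrome s8…s1 = 0000 → no error.
Read data bits from positions 3,5,6,7,9,10,11,12,13,14,15: 10101101001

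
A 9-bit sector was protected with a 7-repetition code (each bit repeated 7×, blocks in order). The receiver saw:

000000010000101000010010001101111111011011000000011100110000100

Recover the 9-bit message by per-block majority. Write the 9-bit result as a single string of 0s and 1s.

Block 1 (0000000): 0 ones → 0
Block 2 (1000010): 2 ones → 0
Block 3 (1000010): 2 ones → 0
Block 4 (0100011): 3 ones → 0
Block 5 (0111111): 6 ones → 1
Block 6 (1011011): 5 ones → 1
Block 7 (0000000): 0 ones → 0
Block 8 (1110011): 5 ones → 1
Block 9 (0000100): 1 one → 0

000011010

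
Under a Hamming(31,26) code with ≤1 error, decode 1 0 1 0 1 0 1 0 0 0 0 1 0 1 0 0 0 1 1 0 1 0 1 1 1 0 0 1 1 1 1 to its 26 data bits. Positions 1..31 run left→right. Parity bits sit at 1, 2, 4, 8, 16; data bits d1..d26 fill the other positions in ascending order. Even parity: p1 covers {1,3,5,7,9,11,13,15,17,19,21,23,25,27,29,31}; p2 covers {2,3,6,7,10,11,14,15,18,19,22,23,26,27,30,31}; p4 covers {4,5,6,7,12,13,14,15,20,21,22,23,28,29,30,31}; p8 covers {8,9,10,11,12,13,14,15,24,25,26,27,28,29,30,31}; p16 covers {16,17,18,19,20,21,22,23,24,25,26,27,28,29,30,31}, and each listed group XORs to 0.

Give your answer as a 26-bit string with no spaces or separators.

11010001010011010111001111

s1 (pos 1,3,5,7,9,11,13,15,17,19,21,23,25,27,29,31): 1⊕1⊕1⊕1⊕0⊕0⊕0⊕0⊕0⊕1⊕1⊕1⊕1⊕0⊕1⊕1 = 0
s2 (pos 2,3,6,7,10,11,14,15,18,19,22,23,26,27,30,31): 0⊕1⊕0⊕1⊕0⊕0⊕1⊕0⊕1⊕1⊕0⊕1⊕0⊕0⊕1⊕1 = 0
s4 (pos 4,5,6,7,12,13,14,15,20,21,22,23,28,29,30,31): 0⊕1⊕0⊕1⊕1⊕0⊕1⊕0⊕0⊕1⊕0⊕1⊕1⊕1⊕1⊕1 = 0
s8 (pos 8,9,10,11,12,13,14,15,24,25,26,27,28,29,30,31): 0⊕0⊕0⊕0⊕1⊕0⊕1⊕0⊕1⊕1⊕0⊕0⊕1⊕1⊕1⊕1 = 0
s16 (pos 16,17,18,19,20,21,22,23,24,25,26,27,28,29,30,31): 0⊕0⊕1⊕1⊕0⊕1⊕0⊕1⊕1⊕1⊕0⊕0⊕1⊕1⊕1⊕1 = 0
Syndrome s16…s1 = 00000 → no error.
Read data bits from positions 3,5,6,7,9,10,11,12,13,14,15,17,18,19,20,21,22,23,24,25,26,27,28,29,30,31: 11010001010011010111001111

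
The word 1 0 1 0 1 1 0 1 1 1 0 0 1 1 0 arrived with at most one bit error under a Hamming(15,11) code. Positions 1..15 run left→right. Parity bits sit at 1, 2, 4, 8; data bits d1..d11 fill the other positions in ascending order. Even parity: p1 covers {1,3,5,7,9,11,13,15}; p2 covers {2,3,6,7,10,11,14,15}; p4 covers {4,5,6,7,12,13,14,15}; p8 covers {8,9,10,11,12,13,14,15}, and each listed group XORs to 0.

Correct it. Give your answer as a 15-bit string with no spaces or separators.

s1 (pos 1,3,5,7,9,11,13,15): 1⊕1⊕1⊕0⊕1⊕0⊕1⊕0 = 1
s2 (pos 2,3,6,7,10,11,14,15): 0⊕1⊕1⊕0⊕1⊕0⊕1⊕0 = 0
s4 (pos 4,5,6,7,12,13,14,15): 0⊕1⊕1⊕0⊕0⊕1⊕1⊕0 = 0
s8 (pos 8,9,10,11,12,13,14,15): 1⊕1⊕1⊕0⊕0⊕1⊕1⊕0 = 1
Syndrome s8…s1 = 1001 → error at position 9.
Flip position 9: 101011011100110 → 101011010100110

101011010100110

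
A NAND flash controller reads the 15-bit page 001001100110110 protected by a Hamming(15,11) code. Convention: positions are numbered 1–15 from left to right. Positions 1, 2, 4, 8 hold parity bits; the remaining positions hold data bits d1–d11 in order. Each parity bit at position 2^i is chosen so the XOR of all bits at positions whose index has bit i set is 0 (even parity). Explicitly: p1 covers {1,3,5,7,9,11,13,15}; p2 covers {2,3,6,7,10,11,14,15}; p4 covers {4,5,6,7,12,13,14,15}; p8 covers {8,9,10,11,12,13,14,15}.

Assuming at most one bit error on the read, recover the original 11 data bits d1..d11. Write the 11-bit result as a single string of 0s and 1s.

s1 (pos 1,3,5,7,9,11,13,15): 0⊕1⊕0⊕1⊕0⊕1⊕1⊕0 = 0
s2 (pos 2,3,6,7,10,11,14,15): 0⊕1⊕1⊕1⊕1⊕1⊕1⊕0 = 0
s4 (pos 4,5,6,7,12,13,14,15): 0⊕0⊕1⊕1⊕0⊕1⊕1⊕0 = 0
s8 (pos 8,9,10,11,12,13,14,15): 0⊕0⊕1⊕1⊕0⊕1⊕1⊕0 = 0
Syndrome s8…s1 = 0000 → no error.
Read data bits from positions 3,5,6,7,9,10,11,12,13,14,15: 10110110110

10110110110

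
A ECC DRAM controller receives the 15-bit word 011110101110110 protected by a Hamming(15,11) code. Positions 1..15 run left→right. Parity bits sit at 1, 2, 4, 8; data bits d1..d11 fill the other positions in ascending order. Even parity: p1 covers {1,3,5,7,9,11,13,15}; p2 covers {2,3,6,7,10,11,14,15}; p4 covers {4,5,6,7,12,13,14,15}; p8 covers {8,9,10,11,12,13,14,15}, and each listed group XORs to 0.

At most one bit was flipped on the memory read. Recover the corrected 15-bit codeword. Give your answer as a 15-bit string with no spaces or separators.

011110101111110

s1 (pos 1,3,5,7,9,11,13,15): 0⊕1⊕1⊕1⊕1⊕1⊕1⊕0 = 0
s2 (pos 2,3,6,7,10,11,14,15): 1⊕1⊕0⊕1⊕1⊕1⊕1⊕0 = 0
s4 (pos 4,5,6,7,12,13,14,15): 1⊕1⊕0⊕1⊕0⊕1⊕1⊕0 = 1
s8 (pos 8,9,10,11,12,13,14,15): 0⊕1⊕1⊕1⊕0⊕1⊕1⊕0 = 1
Syndrome s8…s1 = 1100 → error at position 12.
Flip position 12: 011110101110110 → 011110101111110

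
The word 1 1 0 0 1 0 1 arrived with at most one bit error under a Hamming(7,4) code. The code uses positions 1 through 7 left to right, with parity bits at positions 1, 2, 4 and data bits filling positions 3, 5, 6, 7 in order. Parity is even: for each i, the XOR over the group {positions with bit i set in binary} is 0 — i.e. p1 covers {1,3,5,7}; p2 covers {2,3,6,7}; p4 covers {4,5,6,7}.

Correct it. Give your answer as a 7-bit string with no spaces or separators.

0100101

s1 (pos 1,3,5,7): 1⊕0⊕1⊕1 = 1
s2 (pos 2,3,6,7): 1⊕0⊕0⊕1 = 0
s4 (pos 4,5,6,7): 0⊕1⊕0⊕1 = 0
Syndrome s4…s1 = 001 → error at position 1.
Flip position 1: 1100101 → 0100101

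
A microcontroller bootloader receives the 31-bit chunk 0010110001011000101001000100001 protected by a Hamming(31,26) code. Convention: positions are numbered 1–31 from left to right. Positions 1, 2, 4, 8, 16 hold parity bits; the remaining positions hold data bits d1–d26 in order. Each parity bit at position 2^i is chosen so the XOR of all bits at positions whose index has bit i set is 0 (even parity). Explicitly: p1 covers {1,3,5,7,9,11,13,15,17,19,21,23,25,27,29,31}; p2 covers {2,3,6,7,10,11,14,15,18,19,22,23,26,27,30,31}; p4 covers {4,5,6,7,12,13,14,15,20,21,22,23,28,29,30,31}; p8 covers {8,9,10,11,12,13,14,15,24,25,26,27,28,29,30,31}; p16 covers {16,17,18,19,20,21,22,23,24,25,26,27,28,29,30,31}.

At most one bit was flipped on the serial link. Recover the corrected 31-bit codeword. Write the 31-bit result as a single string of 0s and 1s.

0010110001011000101001000000001

s1 (pos 1,3,5,7,9,11,13,15,17,19,21,23,25,27,29,31): 0⊕1⊕1⊕0⊕0⊕0⊕1⊕0⊕1⊕1⊕0⊕0⊕0⊕0⊕0⊕1 = 0
s2 (pos 2,3,6,7,10,11,14,15,18,19,22,23,26,27,30,31): 0⊕1⊕1⊕0⊕1⊕0⊕0⊕0⊕0⊕1⊕1⊕0⊕1⊕0⊕0⊕1 = 1
s4 (pos 4,5,6,7,12,13,14,15,20,21,22,23,28,29,30,31): 0⊕1⊕1⊕0⊕1⊕1⊕0⊕0⊕0⊕0⊕1⊕0⊕0⊕0⊕0⊕1 = 0
s8 (pos 8,9,10,11,12,13,14,15,24,25,26,27,28,29,30,31): 0⊕0⊕1⊕0⊕1⊕1⊕0⊕0⊕0⊕0⊕1⊕0⊕0⊕0⊕0⊕1 = 1
s16 (pos 16,17,18,19,20,21,22,23,24,25,26,27,28,29,30,31): 0⊕1⊕0⊕1⊕0⊕0⊕1⊕0⊕0⊕0⊕1⊕0⊕0⊕0⊕0⊕1 = 1
Syndrome s16…s1 = 11010 → error at position 26.
Flip position 26: 0010110001011000101001000100001 → 0010110001011000101001000000001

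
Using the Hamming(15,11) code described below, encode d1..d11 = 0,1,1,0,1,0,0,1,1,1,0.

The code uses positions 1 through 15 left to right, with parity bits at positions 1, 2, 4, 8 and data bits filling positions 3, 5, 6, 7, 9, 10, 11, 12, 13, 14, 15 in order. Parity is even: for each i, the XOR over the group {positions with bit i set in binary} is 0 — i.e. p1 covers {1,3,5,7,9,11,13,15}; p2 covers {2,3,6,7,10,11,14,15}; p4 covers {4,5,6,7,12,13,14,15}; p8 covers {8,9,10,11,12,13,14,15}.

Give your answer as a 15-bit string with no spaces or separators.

100111001001110

Place data at non-parity positions: p1 p2 0 p4 1 1 0 p8 1 0 0 1 1 1 0
p1 (pos 1,3,5,7,9,11,13,15): XOR of data positions = 0⊕1⊕0⊕1⊕0⊕1⊕0 = 1
p2 (pos 2,3,6,7,10,11,14,15): XOR of data positions = 0⊕1⊕0⊕0⊕0⊕1⊕0 = 0
p4 (pos 4,5,6,7,12,13,14,15): XOR of data positions = 1⊕1⊕0⊕1⊕1⊕1⊕0 = 1
p8 (pos 8,9,10,11,12,13,14,15): XOR of data positions = 1⊕0⊕0⊕1⊕1⊕1⊕0 = 0
Codeword: 100111001001110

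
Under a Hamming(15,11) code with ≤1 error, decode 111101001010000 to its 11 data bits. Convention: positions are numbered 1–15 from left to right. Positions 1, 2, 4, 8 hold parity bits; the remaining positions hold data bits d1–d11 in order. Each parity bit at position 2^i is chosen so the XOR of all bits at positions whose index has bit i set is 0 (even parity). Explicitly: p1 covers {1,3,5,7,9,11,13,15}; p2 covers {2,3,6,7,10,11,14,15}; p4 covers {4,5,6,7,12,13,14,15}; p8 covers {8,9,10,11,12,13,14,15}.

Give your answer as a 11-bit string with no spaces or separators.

s1 (pos 1,3,5,7,9,11,13,15): 1⊕1⊕0⊕0⊕1⊕1⊕0⊕0 = 0
s2 (pos 2,3,6,7,10,11,14,15): 1⊕1⊕1⊕0⊕0⊕1⊕0⊕0 = 0
s4 (pos 4,5,6,7,12,13,14,15): 1⊕0⊕1⊕0⊕0⊕0⊕0⊕0 = 0
s8 (pos 8,9,10,11,12,13,14,15): 0⊕1⊕0⊕1⊕0⊕0⊕0⊕0 = 0
Syndrome s8…s1 = 0000 → no error.
Read data bits from positions 3,5,6,7,9,10,11,12,13,14,15: 10101010000

10101010000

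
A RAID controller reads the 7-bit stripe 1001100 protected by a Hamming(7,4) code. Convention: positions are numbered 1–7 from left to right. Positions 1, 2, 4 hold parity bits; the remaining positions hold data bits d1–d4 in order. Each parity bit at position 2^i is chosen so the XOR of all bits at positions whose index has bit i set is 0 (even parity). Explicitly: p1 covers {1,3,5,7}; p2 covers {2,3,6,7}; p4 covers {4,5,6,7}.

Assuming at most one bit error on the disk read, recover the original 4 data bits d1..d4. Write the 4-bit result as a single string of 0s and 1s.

s1 (pos 1,3,5,7): 1⊕0⊕1⊕0 = 0
s2 (pos 2,3,6,7): 0⊕0⊕0⊕0 = 0
s4 (pos 4,5,6,7): 1⊕1⊕0⊕0 = 0
Syndrome s4…s1 = 000 → no error.
Read data bits from positions 3,5,6,7: 0100

0100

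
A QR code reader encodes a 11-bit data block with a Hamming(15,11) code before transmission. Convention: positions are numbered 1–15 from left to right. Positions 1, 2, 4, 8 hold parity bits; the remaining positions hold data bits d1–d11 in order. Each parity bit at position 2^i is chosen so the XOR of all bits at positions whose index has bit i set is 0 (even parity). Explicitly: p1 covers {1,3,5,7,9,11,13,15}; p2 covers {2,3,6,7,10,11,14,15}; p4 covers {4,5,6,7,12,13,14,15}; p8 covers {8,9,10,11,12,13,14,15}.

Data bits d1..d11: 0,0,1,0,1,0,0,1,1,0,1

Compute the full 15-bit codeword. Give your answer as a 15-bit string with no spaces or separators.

100001001001101

Place data at non-parity positions: p1 p2 0 p4 0 1 0 p8 1 0 0 1 1 0 1
p1 (pos 1,3,5,7,9,11,13,15): XOR of data positions = 0⊕0⊕0⊕1⊕0⊕1⊕1 = 1
p2 (pos 2,3,6,7,10,11,14,15): XOR of data positions = 0⊕1⊕0⊕0⊕0⊕0⊕1 = 0
p4 (pos 4,5,6,7,12,13,14,15): XOR of data positions = 0⊕1⊕0⊕1⊕1⊕0⊕1 = 0
p8 (pos 8,9,10,11,12,13,14,15): XOR of data positions = 1⊕0⊕0⊕1⊕1⊕0⊕1 = 0
Codeword: 100001001001101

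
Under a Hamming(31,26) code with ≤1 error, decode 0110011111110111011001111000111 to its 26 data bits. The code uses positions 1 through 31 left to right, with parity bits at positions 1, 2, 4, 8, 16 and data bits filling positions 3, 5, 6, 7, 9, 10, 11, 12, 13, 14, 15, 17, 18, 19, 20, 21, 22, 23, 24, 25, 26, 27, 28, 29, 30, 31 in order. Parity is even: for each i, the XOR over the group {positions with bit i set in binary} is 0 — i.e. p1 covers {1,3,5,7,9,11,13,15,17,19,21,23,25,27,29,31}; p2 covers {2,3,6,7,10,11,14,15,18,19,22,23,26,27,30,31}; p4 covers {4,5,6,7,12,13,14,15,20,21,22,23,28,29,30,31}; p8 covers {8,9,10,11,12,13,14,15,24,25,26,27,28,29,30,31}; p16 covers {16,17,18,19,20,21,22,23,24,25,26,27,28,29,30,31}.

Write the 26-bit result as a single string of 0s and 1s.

10111111011011001111000111

s1 (pos 1,3,5,7,9,11,13,15,17,19,21,23,25,27,29,31): 0⊕1⊕0⊕1⊕1⊕1⊕0⊕1⊕0⊕1⊕0⊕1⊕1⊕0⊕1⊕1 = 0
s2 (pos 2,3,6,7,10,11,14,15,18,19,22,23,26,27,30,31): 1⊕1⊕1⊕1⊕1⊕1⊕1⊕1⊕1⊕1⊕1⊕1⊕0⊕0⊕1⊕1 = 0
s4 (pos 4,5,6,7,12,13,14,15,20,21,22,23,28,29,30,31): 0⊕0⊕1⊕1⊕1⊕0⊕1⊕1⊕0⊕0⊕1⊕1⊕0⊕1⊕1⊕1 = 0
s8 (pos 8,9,10,11,12,13,14,15,24,25,26,27,28,29,30,31): 1⊕1⊕1⊕1⊕1⊕0⊕1⊕1⊕1⊕1⊕0⊕0⊕0⊕1⊕1⊕1 = 0
s16 (pos 16,17,18,19,20,21,22,23,24,25,26,27,28,29,30,31): 1⊕0⊕1⊕1⊕0⊕0⊕1⊕1⊕1⊕1⊕0⊕0⊕0⊕1⊕1⊕1 = 0
Syndrome s16…s1 = 00000 → no error.
Read data bits from positions 3,5,6,7,9,10,11,12,13,14,15,17,18,19,20,21,22,23,24,25,26,27,28,29,30,31: 10111111011011001111000111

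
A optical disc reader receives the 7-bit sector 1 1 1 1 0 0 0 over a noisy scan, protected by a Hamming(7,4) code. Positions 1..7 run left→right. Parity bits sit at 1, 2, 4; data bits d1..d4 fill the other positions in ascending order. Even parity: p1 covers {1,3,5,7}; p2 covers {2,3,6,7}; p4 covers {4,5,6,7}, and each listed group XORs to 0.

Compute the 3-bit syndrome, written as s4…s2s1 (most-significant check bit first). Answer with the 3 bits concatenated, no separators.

100

s1 (pos 1,3,5,7): 1⊕1⊕0⊕0 = 0
s2 (pos 2,3,6,7): 1⊕1⊕0⊕0 = 0
s4 (pos 4,5,6,7): 1⊕0⊕0⊕0 = 1
Syndrome s4…s1 = 100 → error at position 4.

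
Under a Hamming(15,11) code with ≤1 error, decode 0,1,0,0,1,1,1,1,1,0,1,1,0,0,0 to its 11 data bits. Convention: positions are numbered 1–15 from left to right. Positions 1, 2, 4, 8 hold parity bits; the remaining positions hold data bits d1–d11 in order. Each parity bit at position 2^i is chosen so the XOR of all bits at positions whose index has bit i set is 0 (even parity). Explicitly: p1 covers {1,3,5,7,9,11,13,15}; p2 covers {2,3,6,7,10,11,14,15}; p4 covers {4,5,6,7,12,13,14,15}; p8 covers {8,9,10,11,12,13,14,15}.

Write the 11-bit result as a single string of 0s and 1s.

01111011000

s1 (pos 1,3,5,7,9,11,13,15): 0⊕0⊕1⊕1⊕1⊕1⊕0⊕0 = 0
s2 (pos 2,3,6,7,10,11,14,15): 1⊕0⊕1⊕1⊕0⊕1⊕0⊕0 = 0
s4 (pos 4,5,6,7,12,13,14,15): 0⊕1⊕1⊕1⊕1⊕0⊕0⊕0 = 0
s8 (pos 8,9,10,11,12,13,14,15): 1⊕1⊕0⊕1⊕1⊕0⊕0⊕0 = 0
Syndrome s8…s1 = 0000 → no error.
Read data bits from positions 3,5,6,7,9,10,11,12,13,14,15: 01111011000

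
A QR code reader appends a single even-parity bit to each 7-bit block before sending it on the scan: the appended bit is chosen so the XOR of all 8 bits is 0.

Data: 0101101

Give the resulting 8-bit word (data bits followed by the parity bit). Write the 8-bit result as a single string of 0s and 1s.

XOR of the 7 data bits: 0⊕1⊕0⊕1⊕1⊕0⊕1 = 0
Parity bit = 0 (so all 8 bits XOR to 0).

01011010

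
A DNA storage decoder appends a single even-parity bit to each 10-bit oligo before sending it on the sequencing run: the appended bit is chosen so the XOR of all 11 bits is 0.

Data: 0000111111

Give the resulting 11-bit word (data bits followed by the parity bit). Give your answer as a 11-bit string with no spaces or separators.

XOR of the 10 data bits: 0⊕0⊕0⊕0⊕1⊕1⊕1⊕1⊕1⊕1 = 0
Parity bit = 0 (so all 11 bits XOR to 0).

00001111110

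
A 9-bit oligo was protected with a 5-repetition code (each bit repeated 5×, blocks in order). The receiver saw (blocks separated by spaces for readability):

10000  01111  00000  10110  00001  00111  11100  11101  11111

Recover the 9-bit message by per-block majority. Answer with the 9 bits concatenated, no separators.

010101111

Block 1 (10000): 1 one → 0
Block 2 (01111): 4 ones → 1
Block 3 (00000): 0 ones → 0
Block 4 (10110): 3 ones → 1
Block 5 (00001): 1 one → 0
Block 6 (00111): 3 ones → 1
Block 7 (11100): 3 ones → 1
Block 8 (11101): 4 ones → 1
Block 9 (11111): 5 ones → 1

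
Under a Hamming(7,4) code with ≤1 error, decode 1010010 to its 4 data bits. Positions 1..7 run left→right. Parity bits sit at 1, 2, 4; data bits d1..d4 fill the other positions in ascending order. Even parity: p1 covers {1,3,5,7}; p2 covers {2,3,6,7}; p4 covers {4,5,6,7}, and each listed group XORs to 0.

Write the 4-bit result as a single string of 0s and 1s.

s1 (pos 1,3,5,7): 1⊕1⊕0⊕0 = 0
s2 (pos 2,3,6,7): 0⊕1⊕1⊕0 = 0
s4 (pos 4,5,6,7): 0⊕0⊕1⊕0 = 1
Syndrome s4…s1 = 100 → error at position 4.
Flip position 4: 1010010 → 1011010
Read data bits from positions 3,5,6,7: 1010

1010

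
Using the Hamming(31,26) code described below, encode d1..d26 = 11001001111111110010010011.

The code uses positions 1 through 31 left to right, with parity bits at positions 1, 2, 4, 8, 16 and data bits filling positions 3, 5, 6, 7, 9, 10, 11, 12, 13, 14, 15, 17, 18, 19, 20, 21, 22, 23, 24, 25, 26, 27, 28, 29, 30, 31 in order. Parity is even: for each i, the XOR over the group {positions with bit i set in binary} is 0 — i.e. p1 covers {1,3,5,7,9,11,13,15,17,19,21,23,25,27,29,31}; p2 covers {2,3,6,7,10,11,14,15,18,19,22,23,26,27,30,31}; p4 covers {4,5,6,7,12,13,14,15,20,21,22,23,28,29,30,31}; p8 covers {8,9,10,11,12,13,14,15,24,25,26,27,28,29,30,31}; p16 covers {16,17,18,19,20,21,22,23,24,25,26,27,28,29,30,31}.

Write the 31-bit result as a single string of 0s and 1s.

Place data at non-parity positions: p1 p2 1 p4 1 0 0 p8 1 0 0 1 1 1 1 p16 1 1 1 1 1 0 0 1 0 0 1 0 0 1 1
p1 (pos 1,3,5,7,9,11,13,15,17,19,21,23,25,27,29,31): XOR of data positions = 1⊕1⊕0⊕1⊕0⊕1⊕1⊕1⊕1⊕1⊕0⊕0⊕1⊕0⊕1 = 0
p2 (pos 2,3,6,7,10,11,14,15,18,19,22,23,26,27,30,31): XOR of data positions = 1⊕0⊕0⊕0⊕0⊕1⊕1⊕1⊕1⊕0⊕0⊕0⊕1⊕1⊕1 = 0
p4 (pos 4,5,6,7,12,13,14,15,20,21,22,23,28,29,30,31): XOR of data positions = 1⊕0⊕0⊕1⊕1⊕1⊕1⊕1⊕1⊕0⊕0⊕0⊕0⊕1⊕1 = 1
p8 (pos 8,9,10,11,12,13,14,15,24,25,26,27,28,29,30,31): XOR of data positions = 1⊕0⊕0⊕1⊕1⊕1⊕1⊕1⊕0⊕0⊕1⊕0⊕0⊕1⊕1 = 1
p16 (pos 16,17,18,19,20,21,22,23,24,25,26,27,28,29,30,31): XOR of data positions = 1⊕1⊕1⊕1⊕1⊕0⊕0⊕1⊕0⊕0⊕1⊕0⊕0⊕1⊕1 = 1
Codeword: 0011100110011111111110010010011

0011100110011111111110010010011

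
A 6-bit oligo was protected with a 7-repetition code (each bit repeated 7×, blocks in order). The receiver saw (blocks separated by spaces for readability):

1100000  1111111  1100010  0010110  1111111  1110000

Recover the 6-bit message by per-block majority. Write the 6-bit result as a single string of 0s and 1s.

010010

Block 1 (1100000): 2 ones → 0
Block 2 (1111111): 7 ones → 1
Block 3 (1100010): 3 ones → 0
Block 4 (0010110): 3 ones → 0
Block 5 (1111111): 7 ones → 1
Block 6 (1110000): 3 ones → 0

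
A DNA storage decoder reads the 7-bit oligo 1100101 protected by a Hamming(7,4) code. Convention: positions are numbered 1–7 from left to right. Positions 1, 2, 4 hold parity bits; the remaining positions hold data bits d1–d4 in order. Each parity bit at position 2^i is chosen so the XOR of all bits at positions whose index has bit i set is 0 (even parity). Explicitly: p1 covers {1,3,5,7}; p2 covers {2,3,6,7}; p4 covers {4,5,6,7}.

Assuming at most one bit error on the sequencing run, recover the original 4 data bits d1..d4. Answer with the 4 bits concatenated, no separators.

s1 (pos 1,3,5,7): 1⊕0⊕1⊕1 = 1
s2 (pos 2,3,6,7): 1⊕0⊕0⊕1 = 0
s4 (pos 4,5,6,7): 0⊕1⊕0⊕1 = 0
Syndrome s4…s1 = 001 → error at position 1.
Flip position 1: 1100101 → 0100101
Read data bits from positions 3,5,6,7: 0101

0101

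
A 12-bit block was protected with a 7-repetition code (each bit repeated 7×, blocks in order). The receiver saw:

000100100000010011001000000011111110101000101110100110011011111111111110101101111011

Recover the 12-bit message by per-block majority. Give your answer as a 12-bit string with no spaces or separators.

000010101111

Block 1 (0001001): 2 ones → 0
Block 2 (0000001): 1 one → 0
Block 3 (0011001): 3 ones → 0
Block 4 (0000000): 0 ones → 0
Block 5 (1111111): 7 ones → 1
Block 6 (0101000): 2 ones → 0
Block 7 (1011101): 5 ones → 1
Block 8 (0011001): 3 ones → 0
Block 9 (1011111): 6 ones → 1
Block 10 (1111111): 7 ones → 1
Block 11 (1010110): 4 ones → 1
Block 12 (1111011): 6 ones → 1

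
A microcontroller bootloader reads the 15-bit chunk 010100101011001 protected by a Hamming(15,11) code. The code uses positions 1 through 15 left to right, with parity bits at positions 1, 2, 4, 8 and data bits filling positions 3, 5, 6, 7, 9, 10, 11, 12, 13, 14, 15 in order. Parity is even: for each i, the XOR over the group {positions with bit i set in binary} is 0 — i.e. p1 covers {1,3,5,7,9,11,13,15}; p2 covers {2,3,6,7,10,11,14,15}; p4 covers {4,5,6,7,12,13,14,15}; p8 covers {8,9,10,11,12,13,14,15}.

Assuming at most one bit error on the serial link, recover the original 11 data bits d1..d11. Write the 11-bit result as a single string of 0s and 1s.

s1 (pos 1,3,5,7,9,11,13,15): 0⊕0⊕0⊕1⊕1⊕1⊕0⊕1 = 0
s2 (pos 2,3,6,7,10,11,14,15): 1⊕0⊕0⊕1⊕0⊕1⊕0⊕1 = 0
s4 (pos 4,5,6,7,12,13,14,15): 1⊕0⊕0⊕1⊕1⊕0⊕0⊕1 = 0
s8 (pos 8,9,10,11,12,13,14,15): 0⊕1⊕0⊕1⊕1⊕0⊕0⊕1 = 0
Syndrome s8…s1 = 0000 → no error.
Read data bits from positions 3,5,6,7,9,10,11,12,13,14,15: 00011011001

00011011001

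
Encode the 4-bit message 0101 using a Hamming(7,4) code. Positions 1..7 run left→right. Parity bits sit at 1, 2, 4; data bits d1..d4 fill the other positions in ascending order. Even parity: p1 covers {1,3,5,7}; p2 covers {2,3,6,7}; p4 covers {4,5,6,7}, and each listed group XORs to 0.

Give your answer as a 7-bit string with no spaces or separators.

Place data at non-parity positions: p1 p2 0 p4 1 0 1
p1 (pos 1,3,5,7): XOR of data positions = 0⊕1⊕1 = 0
p2 (pos 2,3,6,7): XOR of data positions = 0⊕0⊕1 = 1
p4 (pos 4,5,6,7): XOR of data positions = 1⊕0⊕1 = 0
Codeword: 0100101

0100101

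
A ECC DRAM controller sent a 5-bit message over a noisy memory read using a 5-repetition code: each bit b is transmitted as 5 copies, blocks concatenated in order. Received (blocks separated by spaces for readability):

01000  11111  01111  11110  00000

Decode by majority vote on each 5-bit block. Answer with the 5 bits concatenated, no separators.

Block 1 (01000): 1 one → 0
Block 2 (11111): 5 ones → 1
Block 3 (01111): 4 ones → 1
Block 4 (11110): 4 ones → 1
Block 5 (00000): 0 ones → 0

01110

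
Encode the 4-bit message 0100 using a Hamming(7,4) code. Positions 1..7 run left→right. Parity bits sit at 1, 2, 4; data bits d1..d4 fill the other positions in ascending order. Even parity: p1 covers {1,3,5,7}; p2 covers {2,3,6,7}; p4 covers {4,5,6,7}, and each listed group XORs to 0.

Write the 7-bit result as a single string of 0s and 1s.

Place data at non-parity positions: p1 p2 0 p4 1 0 0
p1 (pos 1,3,5,7): XOR of data positions = 0⊕1⊕0 = 1
p2 (pos 2,3,6,7): XOR of data positions = 0⊕0⊕0 = 0
p4 (pos 4,5,6,7): XOR of data positions = 1⊕0⊕0 = 1
Codeword: 1001100

1001100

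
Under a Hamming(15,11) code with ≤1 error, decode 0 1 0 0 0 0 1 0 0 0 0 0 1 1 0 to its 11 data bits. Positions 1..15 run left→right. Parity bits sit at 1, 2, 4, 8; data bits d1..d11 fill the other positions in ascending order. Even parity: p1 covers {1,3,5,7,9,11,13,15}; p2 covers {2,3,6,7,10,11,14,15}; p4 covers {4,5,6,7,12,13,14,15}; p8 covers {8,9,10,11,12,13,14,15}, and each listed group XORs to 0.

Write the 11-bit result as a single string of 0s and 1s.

00110000110

s1 (pos 1,3,5,7,9,11,13,15): 0⊕0⊕0⊕1⊕0⊕0⊕1⊕0 = 0
s2 (pos 2,3,6,7,10,11,14,15): 1⊕0⊕0⊕1⊕0⊕0⊕1⊕0 = 1
s4 (pos 4,5,6,7,12,13,14,15): 0⊕0⊕0⊕1⊕0⊕1⊕1⊕0 = 1
s8 (pos 8,9,10,11,12,13,14,15): 0⊕0⊕0⊕0⊕0⊕1⊕1⊕0 = 0
Syndrome s8…s1 = 0110 → error at position 6.
Flip position 6: 010000100000110 → 010001100000110
Read data bits from positions 3,5,6,7,9,10,11,12,13,14,15: 00110000110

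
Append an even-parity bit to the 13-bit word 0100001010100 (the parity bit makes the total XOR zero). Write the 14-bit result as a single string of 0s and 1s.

XOR of the 13 data bits: 0⊕1⊕0⊕0⊕0⊕0⊕1⊕0⊕1⊕0⊕1⊕0⊕0 = 0
Parity bit = 0 (so all 14 bits XOR to 0).

01000010101000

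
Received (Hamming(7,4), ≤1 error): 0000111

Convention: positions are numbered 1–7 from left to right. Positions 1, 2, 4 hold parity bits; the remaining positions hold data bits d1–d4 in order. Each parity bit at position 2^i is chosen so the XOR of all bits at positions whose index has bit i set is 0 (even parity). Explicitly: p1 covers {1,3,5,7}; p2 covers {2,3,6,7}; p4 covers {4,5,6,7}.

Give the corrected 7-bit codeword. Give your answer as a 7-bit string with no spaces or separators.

0001111

s1 (pos 1,3,5,7): 0⊕0⊕1⊕1 = 0
s2 (pos 2,3,6,7): 0⊕0⊕1⊕1 = 0
s4 (pos 4,5,6,7): 0⊕1⊕1⊕1 = 1
Syndrome s4…s1 = 100 → error at position 4.
Flip position 4: 0000111 → 0001111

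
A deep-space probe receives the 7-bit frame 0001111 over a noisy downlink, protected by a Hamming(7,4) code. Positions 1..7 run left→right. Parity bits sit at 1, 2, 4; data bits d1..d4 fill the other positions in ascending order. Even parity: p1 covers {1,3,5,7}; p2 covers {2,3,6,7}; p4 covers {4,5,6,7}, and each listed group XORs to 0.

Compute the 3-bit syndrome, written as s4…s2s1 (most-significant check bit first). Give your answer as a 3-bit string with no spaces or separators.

s1 (pos 1,3,5,7): 0⊕0⊕1⊕1 = 0
s2 (pos 2,3,6,7): 0⊕0⊕1⊕1 = 0
s4 (pos 4,5,6,7): 1⊕1⊕1⊕1 = 0
Syndrome s4…s1 = 000 → no error.

000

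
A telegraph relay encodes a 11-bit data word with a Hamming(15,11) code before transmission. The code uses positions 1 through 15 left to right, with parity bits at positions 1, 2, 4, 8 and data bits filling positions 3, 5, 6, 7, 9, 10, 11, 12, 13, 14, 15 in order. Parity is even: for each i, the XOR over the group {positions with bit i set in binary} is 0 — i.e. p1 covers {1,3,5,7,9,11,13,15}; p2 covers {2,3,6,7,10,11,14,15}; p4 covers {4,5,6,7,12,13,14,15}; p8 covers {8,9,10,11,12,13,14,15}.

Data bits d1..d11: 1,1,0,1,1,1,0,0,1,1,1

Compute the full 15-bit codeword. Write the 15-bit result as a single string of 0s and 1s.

Place data at non-parity positions: p1 p2 1 p4 1 0 1 p8 1 1 0 0 1 1 1
p1 (pos 1,3,5,7,9,11,13,15): XOR of data positions = 1⊕1⊕1⊕1⊕0⊕1⊕1 = 0
p2 (pos 2,3,6,7,10,11,14,15): XOR of data positions = 1⊕0⊕1⊕1⊕0⊕1⊕1 = 1
p4 (pos 4,5,6,7,12,13,14,15): XOR of data positions = 1⊕0⊕1⊕0⊕1⊕1⊕1 = 1
p8 (pos 8,9,10,11,12,13,14,15): XOR of data positions = 1⊕1⊕0⊕0⊕1⊕1⊕1 = 1
Codeword: 011110111100111

011110111100111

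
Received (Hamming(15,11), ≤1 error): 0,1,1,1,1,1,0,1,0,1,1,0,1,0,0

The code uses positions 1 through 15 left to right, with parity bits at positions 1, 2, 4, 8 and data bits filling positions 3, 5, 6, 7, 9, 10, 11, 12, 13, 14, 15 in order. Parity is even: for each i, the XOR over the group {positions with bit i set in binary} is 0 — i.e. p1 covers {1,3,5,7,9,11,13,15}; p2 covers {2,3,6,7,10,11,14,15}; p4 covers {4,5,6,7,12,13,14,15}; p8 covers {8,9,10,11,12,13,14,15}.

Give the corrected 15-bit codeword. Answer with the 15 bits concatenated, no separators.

001111010110100

s1 (pos 1,3,5,7,9,11,13,15): 0⊕1⊕1⊕0⊕0⊕1⊕1⊕0 = 0
s2 (pos 2,3,6,7,10,11,14,15): 1⊕1⊕1⊕0⊕1⊕1⊕0⊕0 = 1
s4 (pos 4,5,6,7,12,13,14,15): 1⊕1⊕1⊕0⊕0⊕1⊕0⊕0 = 0
s8 (pos 8,9,10,11,12,13,14,15): 1⊕0⊕1⊕1⊕0⊕1⊕0⊕0 = 0
Syndrome s8…s1 = 0010 → error at position 2.
Flip position 2: 011111010110100 → 001111010110100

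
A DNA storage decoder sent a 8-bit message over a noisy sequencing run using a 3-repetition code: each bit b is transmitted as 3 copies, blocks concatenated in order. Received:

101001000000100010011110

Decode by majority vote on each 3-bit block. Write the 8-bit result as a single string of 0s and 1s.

Block 1 (101): 2 ones → 1
Block 2 (001): 1 one → 0
Block 3 (000): 0 ones → 0
Block 4 (000): 0 ones → 0
Block 5 (100): 1 one → 0
Block 6 (010): 1 one → 0
Block 7 (011): 2 ones → 1
Block 8 (110): 2 ones → 1

10000011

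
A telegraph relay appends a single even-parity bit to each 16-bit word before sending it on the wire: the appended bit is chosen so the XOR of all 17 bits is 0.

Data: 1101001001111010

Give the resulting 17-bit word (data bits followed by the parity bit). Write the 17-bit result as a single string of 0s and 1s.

11010010011110101

XOR of the 16 data bits: 1⊕1⊕0⊕1⊕0⊕0⊕1⊕0⊕0⊕1⊕1⊕1⊕1⊕0⊕1⊕0 = 1
Parity bit = 1 (so all 17 bits XOR to 0).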